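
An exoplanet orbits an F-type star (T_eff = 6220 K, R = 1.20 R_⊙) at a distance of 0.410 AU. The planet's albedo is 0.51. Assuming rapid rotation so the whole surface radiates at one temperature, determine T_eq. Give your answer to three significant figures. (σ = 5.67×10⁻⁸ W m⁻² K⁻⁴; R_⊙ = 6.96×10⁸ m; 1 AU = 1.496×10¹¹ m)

R_⋆ = 1.20 × 6.96×10⁸ = 8.35×10⁸ m.
d = 0.410 AU = 6.13×10¹⁰ m.
L = 4πR_⋆²σT_⋆⁴ = 4π(8.35×10⁸)² × 5.67×10⁻⁸ × (6220)⁴ = 7.44×10²⁶ W.
S = L/(4πd²) = 1.57×10⁴ W m⁻².
Energy balance: absorbed = emitted ⇒ πR²·S(1−A) = 4πR²·σT_eq⁴, so T_eq⁴ = S(1−A)/(4σ).
T_eq = [1.57×10⁴ × 0.49 / (4 × 5.67×10⁻⁸)]^(1/4) = (3.40×10¹⁰)^(1/4) = 429 K.

T_eq ≈ 429 K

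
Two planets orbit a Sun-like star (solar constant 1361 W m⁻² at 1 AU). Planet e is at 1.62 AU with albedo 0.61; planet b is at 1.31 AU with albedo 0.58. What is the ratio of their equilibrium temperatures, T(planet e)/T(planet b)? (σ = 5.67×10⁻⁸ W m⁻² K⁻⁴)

T_eq = [S₀(1−A)/(4σd²)]^(1/4), so T ∝ (1−A)^(1/4) / √d.
T₁ = [1361×0.39/(4×5.67×10⁻⁸×1.62²)]^(1/4) = 172.81 K.
T₂ = [1361×0.42/(4×5.67×10⁻⁸×1.31²)]^(1/4) = 195.76 K.

T₁/T₂ ≈ 0.883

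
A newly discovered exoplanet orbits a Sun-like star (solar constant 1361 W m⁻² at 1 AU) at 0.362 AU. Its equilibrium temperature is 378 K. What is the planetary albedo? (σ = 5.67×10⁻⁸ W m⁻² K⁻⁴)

A ≈ 0.55

Flux at 0.362 AU: S = 1361/0.362² = 1.04×10⁴ W m⁻².
From T_eq⁴ = S(1−A)/(4σ): 1−A = 4σT_eq⁴/S.
1−A = 4 × 5.67×10⁻⁸ × (378)⁴ / 1.04×10⁴ = 0.446.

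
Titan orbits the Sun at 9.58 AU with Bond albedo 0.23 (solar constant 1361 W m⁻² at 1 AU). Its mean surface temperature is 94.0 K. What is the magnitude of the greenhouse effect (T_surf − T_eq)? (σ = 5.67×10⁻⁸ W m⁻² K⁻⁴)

ΔT ≈ 9.8 K

S = 1361/9.58² = 14.83 W m⁻².
T_eq = [S(1−A)/(4σ)]^(1/4) = [14.83×0.77/(4×5.67×10⁻⁸)]^(1/4) = 84.2 K.
ΔT = T_surf − T_eq = 94 − 84.2.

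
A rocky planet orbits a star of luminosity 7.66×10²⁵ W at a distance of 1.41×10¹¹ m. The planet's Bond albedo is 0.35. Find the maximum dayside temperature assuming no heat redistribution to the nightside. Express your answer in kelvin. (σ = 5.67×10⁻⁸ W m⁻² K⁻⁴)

T_ss ≈ 243 K

Flux: S = L/(4πd²) = 7.66×10²⁵/(4π×(1.41×10¹¹)²) = 307 W m⁻².
With no redistribution each surface element balances locally: S(1−A) = σT⁴.
T = [307 × 0.65 / 5.67×10⁻⁸]^(1/4) = (3.51×10⁹)^(1/4) = 243 K.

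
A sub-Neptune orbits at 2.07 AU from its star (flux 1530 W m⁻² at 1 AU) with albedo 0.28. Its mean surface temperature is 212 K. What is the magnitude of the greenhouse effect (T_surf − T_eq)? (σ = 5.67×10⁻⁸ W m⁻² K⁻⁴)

ΔT ≈ 28.5 K

S = 1530/2.07² = 357.1 W m⁻².
T_eq = [S(1−A)/(4σ)]^(1/4) = [357.1×0.72/(4×5.67×10⁻⁸)]^(1/4) = 183.5 K.
ΔT = T_surf − T_eq = 212 − 183.5.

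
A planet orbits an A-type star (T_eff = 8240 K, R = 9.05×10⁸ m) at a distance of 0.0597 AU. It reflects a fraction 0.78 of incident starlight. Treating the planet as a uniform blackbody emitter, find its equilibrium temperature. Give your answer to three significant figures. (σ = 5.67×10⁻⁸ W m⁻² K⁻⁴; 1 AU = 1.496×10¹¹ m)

T_eq ≈ 1270 K

d = 0.0597 AU = 8.93×10⁹ m.
L = 4πR_⋆²σT_⋆⁴ = 4π(9.05×10⁸)² × 5.67×10⁻⁸ × (8240)⁴ = 2.69×10²⁷ W.
S = L/(4πd²) = 2.68×10⁶ W m⁻².
Energy balance: absorbed = emitted ⇒ πR²·S(1−A) = 4πR²·σT_eq⁴, so T_eq⁴ = S(1−A)/(4σ).
T_eq = [2.68×10⁶ × 0.22 / (4 × 5.67×10⁻⁸)]^(1/4) = (2.60×10¹²)^(1/4) = 1270 K.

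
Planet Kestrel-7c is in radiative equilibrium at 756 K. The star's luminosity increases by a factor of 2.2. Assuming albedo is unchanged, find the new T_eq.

T_eq ∝ L^(1/4) · d^(−1/2).
T′ = 756 × 2.2^(1/4) = 921 K.

T_eq ≈ 921 K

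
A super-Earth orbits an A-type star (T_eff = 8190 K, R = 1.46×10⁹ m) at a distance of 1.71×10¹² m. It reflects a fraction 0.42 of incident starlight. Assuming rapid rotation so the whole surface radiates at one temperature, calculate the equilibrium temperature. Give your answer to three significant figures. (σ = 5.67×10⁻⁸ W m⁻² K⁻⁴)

L = 4πR_⋆²σT_⋆⁴ = 4π(1.46×10⁹)² × 5.67×10⁻⁸ × (8190)⁴ = 6.83×10²⁷ W.
S = L/(4πd²) = 186 W m⁻².
Energy balance: absorbed = emitted ⇒ πR²·S(1−A) = 4πR²·σT_eq⁴, so T_eq⁴ = S(1−A)/(4σ).
T_eq = [186 × 0.58 / (4 × 5.67×10⁻⁸)]^(1/4) = (4.76×10⁸)^(1/4) = 148 K.

T_eq ≈ 148 K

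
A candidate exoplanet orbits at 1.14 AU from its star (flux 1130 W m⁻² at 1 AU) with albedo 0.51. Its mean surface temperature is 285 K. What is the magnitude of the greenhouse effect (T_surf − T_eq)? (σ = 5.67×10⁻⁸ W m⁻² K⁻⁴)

ΔT ≈ 76.8 K

S = 1130/1.14² = 869.5 W m⁻².
T_eq = [S(1−A)/(4σ)]^(1/4) = [869.5×0.49/(4×5.67×10⁻⁸)]^(1/4) = 208.2 K.
ΔT = T_surf − T_eq = 285 − 208.2.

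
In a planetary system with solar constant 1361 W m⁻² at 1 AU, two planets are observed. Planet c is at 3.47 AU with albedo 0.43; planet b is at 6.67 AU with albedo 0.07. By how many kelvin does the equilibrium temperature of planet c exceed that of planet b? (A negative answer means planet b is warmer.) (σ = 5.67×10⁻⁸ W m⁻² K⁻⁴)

ΔT ≈ 24.0 K

T_eq = [S₀(1−A)/(4σd²)]^(1/4), so T ∝ (1−A)^(1/4) / √d.
T₁ = [1361×0.57/(4×5.67×10⁻⁸×3.47²)]^(1/4) = 129.82 K.
T₂ = [1361×0.93/(4×5.67×10⁻⁸×6.67²)]^(1/4) = 105.83 K.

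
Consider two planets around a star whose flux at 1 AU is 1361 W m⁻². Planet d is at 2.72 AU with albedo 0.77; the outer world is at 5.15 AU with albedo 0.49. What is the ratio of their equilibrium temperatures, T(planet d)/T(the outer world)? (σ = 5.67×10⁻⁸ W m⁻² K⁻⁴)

T₁/T₂ ≈ 1.128

T_eq = [S₀(1−A)/(4σd²)]^(1/4), so T ∝ (1−A)^(1/4) / √d.
T₁ = [1361×0.23/(4×5.67×10⁻⁸×2.72²)]^(1/4) = 116.87 K.
T₂ = [1361×0.51/(4×5.67×10⁻⁸×5.15²)]^(1/4) = 103.64 K.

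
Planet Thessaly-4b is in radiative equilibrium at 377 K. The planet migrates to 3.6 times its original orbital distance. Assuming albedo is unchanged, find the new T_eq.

T_eq ∝ L^(1/4) · d^(−1/2).
T′ = 377 / 3.6^(1/2) = 199 K.

T_eq ≈ 199 K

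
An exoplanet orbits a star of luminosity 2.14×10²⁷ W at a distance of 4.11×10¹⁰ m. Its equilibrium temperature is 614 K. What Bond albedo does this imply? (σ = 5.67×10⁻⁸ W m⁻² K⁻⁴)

Flux: S = L/(4πd²) = 2.14×10²⁷/(4π×(4.11×10¹⁰)²) = 1.01×10⁵ W m⁻².
From T_eq⁴ = S(1−A)/(4σ): 1−A = 4σT_eq⁴/S.
1−A = 4 × 5.67×10⁻⁸ × (614)⁴ / 1.01×10⁵ = 0.320.

A ≈ 0.68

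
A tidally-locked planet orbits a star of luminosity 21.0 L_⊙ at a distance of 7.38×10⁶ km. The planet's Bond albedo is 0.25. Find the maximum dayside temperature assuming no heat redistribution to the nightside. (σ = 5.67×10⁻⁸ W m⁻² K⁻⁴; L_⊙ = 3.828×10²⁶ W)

d = 7.38×10⁶ km = 7.38×10⁹ m.
L = 21.0 × 3.828×10²⁶ = 8.04×10²⁷ W.
Flux: S = L/(4πd²) = 8.04×10²⁷/(4π×(7.38×10⁹)²) = 1.17×10⁷ W m⁻².
With no redistribution each surface element balances locally: S(1−A) = σT⁴.
T = [1.17×10⁷ × 0.75 / 5.67×10⁻⁸]^(1/4) = (1.55×10¹⁴)^(1/4) = 3530 K.

T_ss ≈ 3530 K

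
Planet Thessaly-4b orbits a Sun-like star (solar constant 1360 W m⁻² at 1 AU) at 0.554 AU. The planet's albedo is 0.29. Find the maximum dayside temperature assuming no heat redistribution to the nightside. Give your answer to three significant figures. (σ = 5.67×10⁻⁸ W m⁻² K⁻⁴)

Flux at 0.554 AU: S = 1360/0.554² = 4430 W m⁻².
With no redistribution each surface element balances locally: S(1−A) = σT⁴.
T = [4430 × 0.71 / 5.67×10⁻⁸]^(1/4) = (5.55×10¹⁰)^(1/4) = 485 K.

T_ss ≈ 485 K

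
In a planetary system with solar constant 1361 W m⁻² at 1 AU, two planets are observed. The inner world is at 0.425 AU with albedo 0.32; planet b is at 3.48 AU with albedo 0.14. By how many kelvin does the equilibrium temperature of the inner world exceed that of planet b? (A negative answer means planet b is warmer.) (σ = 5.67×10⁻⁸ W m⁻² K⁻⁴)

ΔT ≈ 244.0 K

T_eq = [S₀(1−A)/(4σd²)]^(1/4), so T ∝ (1−A)^(1/4) / √d.
T₁ = [1361×0.68/(4×5.67×10⁻⁸×0.425²)]^(1/4) = 387.69 K.
T₂ = [1361×0.86/(4×5.67×10⁻⁸×3.48²)]^(1/4) = 143.68 K.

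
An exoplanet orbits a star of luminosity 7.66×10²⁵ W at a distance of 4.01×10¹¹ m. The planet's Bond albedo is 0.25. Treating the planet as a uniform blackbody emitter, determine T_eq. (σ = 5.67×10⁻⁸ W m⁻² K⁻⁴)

Flux: S = L/(4πd²) = 7.66×10²⁵/(4π×(4.01×10¹¹)²) = 37.9 W m⁻².
Energy balance: absorbed = emitted ⇒ πR²·S(1−A) = 4πR²·σT_eq⁴, so T_eq⁴ = S(1−A)/(4σ).
T_eq = [37.9 × 0.75 / (4 × 5.67×10⁻⁸)]^(1/4) = (1.25×10⁸)^(1/4) = 106 K.

T_eq ≈ 106 K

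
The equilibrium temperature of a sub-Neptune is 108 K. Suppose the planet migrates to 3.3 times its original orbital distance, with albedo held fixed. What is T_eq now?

T_eq ≈ 59.5 K

T_eq ∝ L^(1/4) · d^(−1/2).
T′ = 108 / 3.3^(1/2) = 59.5 K.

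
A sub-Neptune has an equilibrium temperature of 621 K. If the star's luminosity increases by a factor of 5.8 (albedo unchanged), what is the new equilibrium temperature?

T_eq ∝ L^(1/4) · d^(−1/2).
T′ = 621 × 5.8^(1/4) = 964 K.

T_eq ≈ 964 K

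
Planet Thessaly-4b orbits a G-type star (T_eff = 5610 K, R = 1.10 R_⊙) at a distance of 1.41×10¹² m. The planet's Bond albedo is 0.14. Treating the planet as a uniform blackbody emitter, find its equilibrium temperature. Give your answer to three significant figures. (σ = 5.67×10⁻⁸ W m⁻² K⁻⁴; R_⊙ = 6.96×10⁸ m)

T_eq ≈ 89.0 K

R_⋆ = 1.10 × 6.96×10⁸ = 7.66×10⁸ m.
L = 4πR_⋆²σT_⋆⁴ = 4π(7.66×10⁸)² × 5.67×10⁻⁸ × (5610)⁴ = 4.14×10²⁶ W.
S = L/(4πd²) = 16.6 W m⁻².
Energy balance: absorbed = emitted ⇒ πR²·S(1−A) = 4πR²·σT_eq⁴, so T_eq⁴ = S(1−A)/(4σ).
T_eq = [16.6 × 0.86 / (4 × 5.67×10⁻⁸)]^(1/4) = (6.28×10⁷)^(1/4) = 89.0 K.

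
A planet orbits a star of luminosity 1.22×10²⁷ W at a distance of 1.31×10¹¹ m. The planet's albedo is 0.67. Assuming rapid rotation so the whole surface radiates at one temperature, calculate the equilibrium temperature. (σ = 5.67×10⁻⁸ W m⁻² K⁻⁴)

Flux: S = L/(4πd²) = 1.22×10²⁷/(4π×(1.31×10¹¹)²) = 5660 W m⁻².
Energy balance: absorbed = emitted ⇒ πR²·S(1−A) = 4πR²·σT_eq⁴, so T_eq⁴ = S(1−A)/(4σ).
T_eq = [5660 × 0.33 / (4 × 5.67×10⁻⁸)]^(1/4) = (8.23×10⁹)^(1/4) = 301 K.

T_eq ≈ 301 K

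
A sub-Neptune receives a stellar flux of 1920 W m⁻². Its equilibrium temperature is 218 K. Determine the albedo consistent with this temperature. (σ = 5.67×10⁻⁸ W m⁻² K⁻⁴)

A ≈ 0.73

From T_eq⁴ = S(1−A)/(4σ): 1−A = 4σT_eq⁴/S.
1−A = 4 × 5.67×10⁻⁸ × (218)⁴ / 1920 = 0.267.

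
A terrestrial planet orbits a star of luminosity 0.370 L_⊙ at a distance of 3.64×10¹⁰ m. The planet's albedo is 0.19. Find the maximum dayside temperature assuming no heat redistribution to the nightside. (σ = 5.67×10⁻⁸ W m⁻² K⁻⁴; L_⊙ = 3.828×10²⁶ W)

L = 0.370 × 3.828×10²⁶ = 1.42×10²⁶ W.
Flux: S = L/(4πd²) = 1.42×10²⁶/(4π×(3.64×10¹⁰)²) = 8510 W m⁻².
With no redistribution each surface element balances locally: S(1−A) = σT⁴.
T = [8510 × 0.81 / 5.67×10⁻⁸]^(1/4) = (1.22×10¹¹)^(1/4) = 590 K.

T_ss ≈ 590 K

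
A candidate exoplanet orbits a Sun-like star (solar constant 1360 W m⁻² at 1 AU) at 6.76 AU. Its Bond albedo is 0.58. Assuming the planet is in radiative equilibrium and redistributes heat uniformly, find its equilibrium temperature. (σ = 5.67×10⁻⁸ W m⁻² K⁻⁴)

T_eq ≈ 86.2 K

Flux at 6.76 AU: S = 1360/6.76² = 29.8 W m⁻².
Energy balance: absorbed = emitted ⇒ πR²·S(1−A) = 4πR²·σT_eq⁴, so T_eq⁴ = S(1−A)/(4σ).
T_eq = [29.8 × 0.42 / (4 × 5.67×10⁻⁸)]^(1/4) = (5.51×10⁷)^(1/4) = 86.2 K.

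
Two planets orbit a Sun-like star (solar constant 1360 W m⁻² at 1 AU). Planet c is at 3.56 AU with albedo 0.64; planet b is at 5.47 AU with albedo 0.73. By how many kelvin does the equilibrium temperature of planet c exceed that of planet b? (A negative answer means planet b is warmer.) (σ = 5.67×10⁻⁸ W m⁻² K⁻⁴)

T_eq = [S₀(1−A)/(4σd²)]^(1/4), so T ∝ (1−A)^(1/4) / √d.
T₁ = [1360×0.36/(4×5.67×10⁻⁸×3.56²)]^(1/4) = 114.24 K.
T₂ = [1360×0.27/(4×5.67×10⁻⁸×5.47²)]^(1/4) = 85.77 K.

ΔT ≈ 28.5 K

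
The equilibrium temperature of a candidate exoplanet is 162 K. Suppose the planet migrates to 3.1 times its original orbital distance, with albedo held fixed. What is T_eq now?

T_eq ≈ 92.0 K

T_eq ∝ L^(1/4) · d^(−1/2).
T′ = 162 / 3.1^(1/2) = 92.0 K.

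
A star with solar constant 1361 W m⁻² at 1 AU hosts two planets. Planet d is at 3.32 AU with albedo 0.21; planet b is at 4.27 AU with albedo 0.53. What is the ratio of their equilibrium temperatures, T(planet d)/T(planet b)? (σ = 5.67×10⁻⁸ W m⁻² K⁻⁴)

T_eq = [S₀(1−A)/(4σd²)]^(1/4), so T ∝ (1−A)^(1/4) / √d.
T₁ = [1361×0.79/(4×5.67×10⁻⁸×3.32²)]^(1/4) = 144.01 K.
T₂ = [1361×0.47/(4×5.67×10⁻⁸×4.27²)]^(1/4) = 111.52 K.

T₁/T₂ ≈ 1.291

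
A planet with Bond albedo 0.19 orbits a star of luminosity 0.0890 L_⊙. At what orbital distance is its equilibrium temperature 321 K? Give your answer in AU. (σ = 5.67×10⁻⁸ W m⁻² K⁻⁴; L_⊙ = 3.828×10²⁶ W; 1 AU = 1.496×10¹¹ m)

d ≈ 0.202 AU

L = 0.0890 × 3.828×10²⁶ = 3.41×10²⁵ W.
From T_eq⁴ = L(1−A)/(16πσd²): d = √[L(1−A)/(16πσT_eq⁴)].
d = √[3.41×10²⁵ × 0.81 / (16π × 5.67×10⁻⁸ × (321)⁴)] = 3.02×10¹⁰ m = 0.202 AU.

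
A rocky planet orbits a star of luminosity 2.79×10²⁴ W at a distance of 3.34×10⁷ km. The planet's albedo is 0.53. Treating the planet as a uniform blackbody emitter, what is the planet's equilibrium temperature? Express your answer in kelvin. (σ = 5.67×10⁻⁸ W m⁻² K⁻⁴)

d = 3.34×10⁷ km = 3.34×10¹⁰ m.
Flux: S = L/(4πd²) = 2.79×10²⁴/(4π×(3.34×10¹⁰)²) = 199 W m⁻².
Energy balance: absorbed = emitted ⇒ πR²·S(1−A) = 4πR²·σT_eq⁴, so T_eq⁴ = S(1−A)/(4σ).
T_eq = [199 × 0.47 / (4 × 5.67×10⁻⁸)]^(1/4) = (4.12×10⁸)^(1/4) = 143 K.

T_eq ≈ 143 K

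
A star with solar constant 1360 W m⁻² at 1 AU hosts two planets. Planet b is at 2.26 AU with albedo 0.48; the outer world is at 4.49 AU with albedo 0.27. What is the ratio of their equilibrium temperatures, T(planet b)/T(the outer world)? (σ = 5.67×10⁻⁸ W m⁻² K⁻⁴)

T_eq = [S₀(1−A)/(4σd²)]^(1/4), so T ∝ (1−A)^(1/4) / √d.
T₁ = [1360×0.52/(4×5.67×10⁻⁸×2.26²)]^(1/4) = 157.19 K.
T₂ = [1360×0.73/(4×5.67×10⁻⁸×4.49²)]^(1/4) = 121.39 K.

T₁/T₂ ≈ 1.295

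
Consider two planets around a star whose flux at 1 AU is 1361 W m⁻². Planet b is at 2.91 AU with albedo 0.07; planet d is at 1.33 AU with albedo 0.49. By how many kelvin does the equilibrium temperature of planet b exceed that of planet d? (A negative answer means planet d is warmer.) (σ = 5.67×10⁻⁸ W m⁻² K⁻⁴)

T_eq = [S₀(1−A)/(4σd²)]^(1/4), so T ∝ (1−A)^(1/4) / √d.
T₁ = [1361×0.93/(4×5.67×10⁻⁸×2.91²)]^(1/4) = 160.22 K.
T₂ = [1361×0.51/(4×5.67×10⁻⁸×1.33²)]^(1/4) = 203.95 K.

ΔT ≈ -43.7 K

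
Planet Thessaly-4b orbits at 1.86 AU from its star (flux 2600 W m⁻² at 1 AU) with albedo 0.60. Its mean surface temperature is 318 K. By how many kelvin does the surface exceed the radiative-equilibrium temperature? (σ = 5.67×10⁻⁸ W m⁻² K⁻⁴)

ΔT ≈ 127.2 K

S = 2600/1.86² = 751.5 W m⁻².
T_eq = [S(1−A)/(4σ)]^(1/4) = [751.5×0.40/(4×5.67×10⁻⁸)]^(1/4) = 190.8 K.
ΔT = T_surf − T_eq = 318 − 190.8.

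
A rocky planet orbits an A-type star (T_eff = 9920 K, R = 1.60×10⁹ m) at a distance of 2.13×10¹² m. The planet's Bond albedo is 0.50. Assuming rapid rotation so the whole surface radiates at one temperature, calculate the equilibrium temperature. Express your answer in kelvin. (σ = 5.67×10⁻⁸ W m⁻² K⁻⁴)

T_eq ≈ 162 K

L = 4πR_⋆²σT_⋆⁴ = 4π(1.60×10⁹)² × 5.67×10⁻⁸ × (9920)⁴ = 1.77×10²⁸ W.
S = L/(4πd²) = 310 W m⁻².
Energy balance: absorbed = emitted ⇒ πR²·S(1−A) = 4πR²·σT_eq⁴, so T_eq⁴ = S(1−A)/(4σ).
T_eq = [310 × 0.50 / (4 × 5.67×10⁻⁸)]^(1/4) = (6.83×10⁸)^(1/4) = 162 K.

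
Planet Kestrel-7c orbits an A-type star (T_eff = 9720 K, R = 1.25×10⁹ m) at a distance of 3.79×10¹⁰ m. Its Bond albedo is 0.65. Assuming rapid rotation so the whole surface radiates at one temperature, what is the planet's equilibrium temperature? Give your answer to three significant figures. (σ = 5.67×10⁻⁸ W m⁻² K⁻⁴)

L = 4πR_⋆²σT_⋆⁴ = 4π(1.25×10⁹)² × 5.67×10⁻⁸ × (9720)⁴ = 9.94×10²⁷ W.
S = L/(4πd²) = 5.51×10⁵ W m⁻².
Energy balance: absorbed = emitted ⇒ πR²·S(1−A) = 4πR²·σT_eq⁴, so T_eq⁴ = S(1−A)/(4σ).
T_eq = [5.51×10⁵ × 0.35 / (4 × 5.67×10⁻⁸)]^(1/4) = (8.50×10¹¹)^(1/4) = 960 K.

T_eq ≈ 960 K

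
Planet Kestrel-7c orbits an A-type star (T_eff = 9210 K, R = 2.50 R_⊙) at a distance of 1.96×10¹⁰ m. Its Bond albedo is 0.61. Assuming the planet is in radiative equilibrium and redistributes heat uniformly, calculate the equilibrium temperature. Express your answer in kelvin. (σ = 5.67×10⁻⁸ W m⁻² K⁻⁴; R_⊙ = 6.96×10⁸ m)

T_eq ≈ 1530 K

R_⋆ = 2.50 × 6.96×10⁸ = 1.74×10⁹ m.
L = 4πR_⋆²σT_⋆⁴ = 4π(1.74×10⁹)² × 5.67×10⁻⁸ × (9210)⁴ = 1.55×10²⁸ W.
S = L/(4πd²) = 3.22×10⁶ W m⁻².
Energy balance: absorbed = emitted ⇒ πR²·S(1−A) = 4πR²·σT_eq⁴, so T_eq⁴ = S(1−A)/(4σ).
T_eq = [3.22×10⁶ × 0.39 / (4 × 5.67×10⁻⁸)]^(1/4) = (5.53×10¹²)^(1/4) = 1530 K.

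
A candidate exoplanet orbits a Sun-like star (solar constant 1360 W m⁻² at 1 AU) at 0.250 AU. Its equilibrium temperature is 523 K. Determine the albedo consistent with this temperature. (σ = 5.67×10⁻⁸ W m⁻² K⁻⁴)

Flux at 0.250 AU: S = 1360/0.250² = 2.18×10⁴ W m⁻².
From T_eq⁴ = S(1−A)/(4σ): 1−A = 4σT_eq⁴/S.
1−A = 4 × 5.67×10⁻⁸ × (523)⁴ / 2.18×10⁴ = 0.780.

A ≈ 0.22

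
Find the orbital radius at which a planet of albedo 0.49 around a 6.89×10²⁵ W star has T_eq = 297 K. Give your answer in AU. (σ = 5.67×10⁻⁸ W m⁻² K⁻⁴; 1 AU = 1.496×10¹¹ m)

From T_eq⁴ = L(1−A)/(16πσd²): d = √[L(1−A)/(16πσT_eq⁴)].
d = √[6.89×10²⁵ × 0.51 / (16π × 5.67×10⁻⁸ × (297)⁴)] = 3.98×10¹⁰ m = 0.266 AU.

d ≈ 0.266 AU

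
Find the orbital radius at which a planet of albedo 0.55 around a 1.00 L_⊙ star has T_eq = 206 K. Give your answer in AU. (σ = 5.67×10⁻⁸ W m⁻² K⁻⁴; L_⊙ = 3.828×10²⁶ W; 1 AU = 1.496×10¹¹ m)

L = 1.00 × 3.828×10²⁶ = 3.83×10²⁶ W.
From T_eq⁴ = L(1−A)/(16πσd²): d = √[L(1−A)/(16πσT_eq⁴)].
d = √[3.83×10²⁶ × 0.45 / (16π × 5.67×10⁻⁸ × (206)⁴)] = 1.83×10¹¹ m = 1.22 AU.

d ≈ 1.22 AU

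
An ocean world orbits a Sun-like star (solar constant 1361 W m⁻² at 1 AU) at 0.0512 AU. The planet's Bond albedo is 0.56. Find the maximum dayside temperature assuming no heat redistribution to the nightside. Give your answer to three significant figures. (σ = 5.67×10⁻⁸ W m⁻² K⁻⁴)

Flux at 0.0512 AU: S = 1361/0.0512² = 5.19×10⁵ W m⁻².
With no redistribution each surface element balances locally: S(1−A) = σT⁴.
T = [5.19×10⁵ × 0.44 / 5.67×10⁻⁸]^(1/4) = (4.03×10¹²)^(1/4) = 1420 K.

T_ss ≈ 1420 K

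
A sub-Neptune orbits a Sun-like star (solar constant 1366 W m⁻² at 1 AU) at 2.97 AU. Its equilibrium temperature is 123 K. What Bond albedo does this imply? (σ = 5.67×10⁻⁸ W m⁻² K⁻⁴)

Flux at 2.97 AU: S = 1366/2.97² = 155 W m⁻².
From T_eq⁴ = S(1−A)/(4σ): 1−A = 4σT_eq⁴/S.
1−A = 4 × 5.67×10⁻⁸ × (123)⁴ / 155 = 0.335.

A ≈ 0.66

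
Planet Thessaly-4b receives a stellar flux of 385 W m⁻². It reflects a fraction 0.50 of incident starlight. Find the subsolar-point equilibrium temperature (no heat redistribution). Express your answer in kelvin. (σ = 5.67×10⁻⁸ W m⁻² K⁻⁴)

T_ss ≈ 241 K

At the subsolar point the surface absorbs S(1−A) and emits σT⁴ per unit area — no factor of 4, since only the local patch is in balance.
T = [385 × 0.50 / 5.67×10⁻⁸]^(1/4) = (3.40×10⁹)^(1/4) = 241 K.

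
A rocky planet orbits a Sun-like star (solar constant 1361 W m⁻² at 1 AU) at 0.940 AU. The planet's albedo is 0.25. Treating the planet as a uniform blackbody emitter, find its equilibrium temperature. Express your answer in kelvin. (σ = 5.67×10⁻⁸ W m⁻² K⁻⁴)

T_eq ≈ 267 K

Flux at 0.940 AU: S = 1361/0.940² = 1540 W m⁻².
Energy balance: absorbed = emitted ⇒ πR²·S(1−A) = 4πR²·σT_eq⁴, so T_eq⁴ = S(1−A)/(4σ).
T_eq = [1540 × 0.75 / (4 × 5.67×10⁻⁸)]^(1/4) = (5.09×10⁹)^(1/4) = 267 K.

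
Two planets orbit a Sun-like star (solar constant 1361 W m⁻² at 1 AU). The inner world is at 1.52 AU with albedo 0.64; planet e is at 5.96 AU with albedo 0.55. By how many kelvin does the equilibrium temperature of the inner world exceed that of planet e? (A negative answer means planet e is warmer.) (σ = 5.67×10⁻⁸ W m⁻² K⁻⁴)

ΔT ≈ 81.5 K

T_eq = [S₀(1−A)/(4σd²)]^(1/4), so T ∝ (1−A)^(1/4) / √d.
T₁ = [1361×0.36/(4×5.67×10⁻⁸×1.52²)]^(1/4) = 174.87 K.
T₂ = [1361×0.45/(4×5.67×10⁻⁸×5.96²)]^(1/4) = 93.38 K.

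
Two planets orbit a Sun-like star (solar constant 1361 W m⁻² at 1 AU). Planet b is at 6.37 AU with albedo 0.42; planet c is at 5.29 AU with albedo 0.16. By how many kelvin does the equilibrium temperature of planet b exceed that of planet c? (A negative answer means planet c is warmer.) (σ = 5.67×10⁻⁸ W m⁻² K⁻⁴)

ΔT ≈ -19.6 K

T_eq = [S₀(1−A)/(4σd²)]^(1/4), so T ∝ (1−A)^(1/4) / √d.
T₁ = [1361×0.58/(4×5.67×10⁻⁸×6.37²)]^(1/4) = 96.24 K.
T₂ = [1361×0.84/(4×5.67×10⁻⁸×5.29²)]^(1/4) = 115.85 K.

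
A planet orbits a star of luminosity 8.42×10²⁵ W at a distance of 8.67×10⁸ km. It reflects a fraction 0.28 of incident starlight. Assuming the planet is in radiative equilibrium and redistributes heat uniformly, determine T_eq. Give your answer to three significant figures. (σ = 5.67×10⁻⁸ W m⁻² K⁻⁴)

T_eq ≈ 72.9 K

d = 8.67×10⁸ km = 8.67×10¹¹ m.
Flux: S = L/(4πd²) = 8.42×10²⁵/(4π×(8.67×10¹¹)²) = 8.91 W m⁻².
Energy balance: absorbed = emitted ⇒ πR²·S(1−A) = 4πR²·σT_eq⁴, so T_eq⁴ = S(1−A)/(4σ).
T_eq = [8.91 × 0.72 / (4 × 5.67×10⁻⁸)]^(1/4) = (2.83×10⁷)^(1/4) = 72.9 K.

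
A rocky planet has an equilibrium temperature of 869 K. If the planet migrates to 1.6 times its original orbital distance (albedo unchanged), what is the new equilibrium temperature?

T_eq ∝ L^(1/4) · d^(−1/2).
T′ = 869 / 1.6^(1/2) = 687 K.

T_eq ≈ 687 K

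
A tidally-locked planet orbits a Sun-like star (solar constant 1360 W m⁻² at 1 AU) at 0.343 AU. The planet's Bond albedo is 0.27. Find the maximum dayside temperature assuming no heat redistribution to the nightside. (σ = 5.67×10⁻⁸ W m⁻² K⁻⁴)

Flux at 0.343 AU: S = 1360/0.343² = 1.16×10⁴ W m⁻².
With no redistribution each surface element balances locally: S(1−A) = σT⁴.
T = [1.16×10⁴ × 0.73 / 5.67×10⁻⁸]^(1/4) = (1.49×10¹¹)^(1/4) = 621 K.

T_ss ≈ 621 K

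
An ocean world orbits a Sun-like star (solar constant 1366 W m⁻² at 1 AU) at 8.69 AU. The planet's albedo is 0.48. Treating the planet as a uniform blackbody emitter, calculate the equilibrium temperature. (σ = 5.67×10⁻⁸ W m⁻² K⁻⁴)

Flux at 8.69 AU: S = 1366/8.69² = 18.1 W m⁻².
Energy balance: absorbed = emitted ⇒ πR²·S(1−A) = 4πR²·σT_eq⁴, so T_eq⁴ = S(1−A)/(4σ).
T_eq = [18.1 × 0.52 / (4 × 5.67×10⁻⁸)]^(1/4) = (4.15×10⁷)^(1/4) = 80.2 K.

T_eq ≈ 80.2 K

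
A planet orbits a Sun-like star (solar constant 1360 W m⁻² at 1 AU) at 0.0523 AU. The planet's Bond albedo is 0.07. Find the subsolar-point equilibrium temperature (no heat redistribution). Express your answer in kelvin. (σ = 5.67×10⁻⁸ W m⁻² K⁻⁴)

Flux at 0.0523 AU: S = 1360/0.0523² = 4.97×10⁵ W m⁻².
At the subsolar point the surface absorbs S(1−A) and emits σT⁴ per unit area — no factor of 4, since only the local patch is in balance.
T = [4.97×10⁵ × 0.93 / 5.67×10⁻⁸]^(1/4) = (8.16×10¹²)^(1/4) = 1690 K.

T_ss ≈ 1690 K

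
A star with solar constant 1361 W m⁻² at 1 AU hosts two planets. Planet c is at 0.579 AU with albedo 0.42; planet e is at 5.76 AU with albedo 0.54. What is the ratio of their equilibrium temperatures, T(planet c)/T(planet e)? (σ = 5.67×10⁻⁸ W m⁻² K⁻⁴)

T_eq = [S₀(1−A)/(4σd²)]^(1/4), so T ∝ (1−A)^(1/4) / √d.
T₁ = [1361×0.58/(4×5.67×10⁻⁸×0.579²)]^(1/4) = 319.21 K.
T₂ = [1361×0.46/(4×5.67×10⁻⁸×5.76²)]^(1/4) = 95.51 K.

T₁/T₂ ≈ 3.342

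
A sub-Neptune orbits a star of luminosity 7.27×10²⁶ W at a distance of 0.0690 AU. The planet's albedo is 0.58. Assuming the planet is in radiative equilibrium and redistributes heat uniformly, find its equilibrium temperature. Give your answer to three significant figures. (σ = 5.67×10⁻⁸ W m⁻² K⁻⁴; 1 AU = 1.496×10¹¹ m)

d = 0.0690 AU = 1.03×10¹⁰ m.
Flux: S = L/(4πd²) = 7.27×10²⁶/(4π×(1.03×10¹⁰)²) = 5.43×10⁵ W m⁻².
Energy balance: absorbed = emitted ⇒ πR²·S(1−A) = 4πR²·σT_eq⁴, so T_eq⁴ = S(1−A)/(4σ).
T_eq = [5.43×10⁵ × 0.42 / (4 × 5.67×10⁻⁸)]^(1/4) = (1.01×10¹²)^(1/4) = 1000 K.

T_eq ≈ 1000 K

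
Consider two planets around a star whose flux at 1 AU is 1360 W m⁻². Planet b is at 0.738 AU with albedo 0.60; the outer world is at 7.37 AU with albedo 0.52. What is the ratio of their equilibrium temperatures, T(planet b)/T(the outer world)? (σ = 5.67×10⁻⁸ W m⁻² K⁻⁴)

T₁/T₂ ≈ 3.019

T_eq = [S₀(1−A)/(4σd²)]^(1/4), so T ∝ (1−A)^(1/4) / √d.
T₁ = [1360×0.40/(4×5.67×10⁻⁸×0.738²)]^(1/4) = 257.61 K.
T₂ = [1360×0.48/(4×5.67×10⁻⁸×7.37²)]^(1/4) = 85.32 K.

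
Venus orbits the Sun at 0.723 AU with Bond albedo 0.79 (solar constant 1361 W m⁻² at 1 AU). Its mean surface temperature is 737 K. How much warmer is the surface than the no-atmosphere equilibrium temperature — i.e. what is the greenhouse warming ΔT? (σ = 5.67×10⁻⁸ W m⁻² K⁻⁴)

S = 1361/0.723² = 2604 W m⁻².
T_eq = [S(1−A)/(4σ)]^(1/4) = [2604×0.21/(4×5.67×10⁻⁸)]^(1/4) = 221.6 K.
ΔT = T_surf − T_eq = 737 − 221.6.

ΔT ≈ 515.4 K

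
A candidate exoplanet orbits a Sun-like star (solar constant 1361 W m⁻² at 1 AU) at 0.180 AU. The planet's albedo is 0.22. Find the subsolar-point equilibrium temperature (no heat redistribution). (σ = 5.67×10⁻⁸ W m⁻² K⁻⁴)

T_ss ≈ 872 K

Flux at 0.180 AU: S = 1361/0.180² = 4.20×10⁴ W m⁻².
At the subsolar point the surface absorbs S(1−A) and emits σT⁴ per unit area — no factor of 4, since only the local patch is in balance.
T = [4.20×10⁴ × 0.78 / 5.67×10⁻⁸]^(1/4) = (5.78×10¹¹)^(1/4) = 872 K.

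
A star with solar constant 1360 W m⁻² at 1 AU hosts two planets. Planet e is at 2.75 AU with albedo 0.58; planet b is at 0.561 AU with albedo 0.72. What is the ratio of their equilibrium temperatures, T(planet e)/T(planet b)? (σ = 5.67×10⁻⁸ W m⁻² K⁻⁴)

T_eq = [S₀(1−A)/(4σd²)]^(1/4), so T ∝ (1−A)^(1/4) / √d.
T₁ = [1360×0.42/(4×5.67×10⁻⁸×2.75²)]^(1/4) = 135.09 K.
T₂ = [1360×0.28/(4×5.67×10⁻⁸×0.561²)]^(1/4) = 270.26 K.

T₁/T₂ ≈ 0.500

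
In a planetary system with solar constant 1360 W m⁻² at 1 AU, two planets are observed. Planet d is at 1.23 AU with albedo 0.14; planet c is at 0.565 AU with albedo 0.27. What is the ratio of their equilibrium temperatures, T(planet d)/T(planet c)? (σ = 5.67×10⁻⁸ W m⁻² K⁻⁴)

T_eq = [S₀(1−A)/(4σd²)]^(1/4), so T ∝ (1−A)^(1/4) / √d.
T₁ = [1360×0.86/(4×5.67×10⁻⁸×1.23²)]^(1/4) = 241.63 K.
T₂ = [1360×0.73/(4×5.67×10⁻⁸×0.565²)]^(1/4) = 342.20 K.

T₁/T₂ ≈ 0.706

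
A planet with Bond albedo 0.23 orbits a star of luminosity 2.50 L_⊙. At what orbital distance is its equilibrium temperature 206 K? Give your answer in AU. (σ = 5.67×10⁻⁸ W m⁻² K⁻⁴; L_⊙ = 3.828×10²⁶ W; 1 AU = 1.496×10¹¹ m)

d ≈ 2.53 AU

L = 2.50 × 3.828×10²⁶ = 9.57×10²⁶ W.
From T_eq⁴ = L(1−A)/(16πσd²): d = √[L(1−A)/(16πσT_eq⁴)].
d = √[9.57×10²⁶ × 0.77 / (16π × 5.67×10⁻⁸ × (206)⁴)] = 3.79×10¹¹ m = 2.53 AU.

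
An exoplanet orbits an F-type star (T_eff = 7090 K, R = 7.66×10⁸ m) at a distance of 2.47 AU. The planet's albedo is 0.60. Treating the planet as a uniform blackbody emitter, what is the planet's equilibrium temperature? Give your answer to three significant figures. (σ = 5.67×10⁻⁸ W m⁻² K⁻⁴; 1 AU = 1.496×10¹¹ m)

T_eq ≈ 182 K

d = 2.47 AU = 3.70×10¹¹ m.
L = 4πR_⋆²σT_⋆⁴ = 4π(7.66×10⁸)² × 5.67×10⁻⁸ × (7090)⁴ = 1.06×10²⁷ W.
S = L/(4πd²) = 616 W m⁻².
Energy balance: absorbed = emitted ⇒ πR²·S(1−A) = 4πR²·σT_eq⁴, so T_eq⁴ = S(1−A)/(4σ).
T_eq = [616 × 0.40 / (4 × 5.67×10⁻⁸)]^(1/4) = (1.09×10⁹)^(1/4) = 182 K.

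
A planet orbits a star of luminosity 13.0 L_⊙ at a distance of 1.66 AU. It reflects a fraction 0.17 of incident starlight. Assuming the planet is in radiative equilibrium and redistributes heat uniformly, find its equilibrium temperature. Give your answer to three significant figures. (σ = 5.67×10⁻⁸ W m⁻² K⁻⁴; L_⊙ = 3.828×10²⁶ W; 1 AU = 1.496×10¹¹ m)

d = 1.66 AU = 2.48×10¹¹ m.
L = 13.0 × 3.828×10²⁶ = 4.98×10²⁷ W.
Flux: S = L/(4πd²) = 4.98×10²⁷/(4π×(2.48×10¹¹)²) = 6420 W m⁻².
Energy balance: absorbed = emitted ⇒ πR²·S(1−A) = 4πR²·σT_eq⁴, so T_eq⁴ = S(1−A)/(4σ).
T_eq = [6420 × 0.83 / (4 × 5.67×10⁻⁸)]^(1/4) = (2.35×10¹⁰)^(1/4) = 392 K.

T_eq ≈ 392 K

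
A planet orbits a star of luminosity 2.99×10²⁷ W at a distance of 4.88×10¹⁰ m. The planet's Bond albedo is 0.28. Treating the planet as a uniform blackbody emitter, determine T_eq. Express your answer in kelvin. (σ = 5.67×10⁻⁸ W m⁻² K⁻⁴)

T_eq ≈ 750 K

Flux: S = L/(4πd²) = 2.99×10²⁷/(4π×(4.88×10¹⁰)²) = 9.99×10⁴ W m⁻².
Energy balance: absorbed = emitted ⇒ πR²·S(1−A) = 4πR²·σT_eq⁴, so T_eq⁴ = S(1−A)/(4σ).
T_eq = [9.99×10⁴ × 0.72 / (4 × 5.67×10⁻⁸)]^(1/4) = (3.17×10¹¹)^(1/4) = 750 K.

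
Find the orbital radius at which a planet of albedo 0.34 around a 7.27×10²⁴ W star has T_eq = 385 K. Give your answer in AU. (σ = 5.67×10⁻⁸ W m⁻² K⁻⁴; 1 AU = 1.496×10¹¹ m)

d ≈ 0.0585 AU

From T_eq⁴ = L(1−A)/(16πσd²): d = √[L(1−A)/(16πσT_eq⁴)].
d = √[7.27×10²⁴ × 0.66 / (16π × 5.67×10⁻⁸ × (385)⁴)] = 8.75×10⁹ m = 0.0585 AU.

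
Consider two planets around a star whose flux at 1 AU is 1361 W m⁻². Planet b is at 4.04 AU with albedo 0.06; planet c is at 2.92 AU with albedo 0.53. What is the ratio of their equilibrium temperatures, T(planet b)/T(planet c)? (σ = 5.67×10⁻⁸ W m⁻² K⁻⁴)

T_eq = [S₀(1−A)/(4σd²)]^(1/4), so T ∝ (1−A)^(1/4) / √d.
T₁ = [1361×0.94/(4×5.67×10⁻⁸×4.04²)]^(1/4) = 136.35 K.
T₂ = [1361×0.47/(4×5.67×10⁻⁸×2.92²)]^(1/4) = 134.86 K.

T₁/T₂ ≈ 1.011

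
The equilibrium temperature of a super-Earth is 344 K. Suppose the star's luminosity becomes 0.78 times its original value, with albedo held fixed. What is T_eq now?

T_eq ≈ 323 K

T_eq ∝ L^(1/4) · d^(−1/2).
T′ = 344 × 0.78^(1/4) = 323 K.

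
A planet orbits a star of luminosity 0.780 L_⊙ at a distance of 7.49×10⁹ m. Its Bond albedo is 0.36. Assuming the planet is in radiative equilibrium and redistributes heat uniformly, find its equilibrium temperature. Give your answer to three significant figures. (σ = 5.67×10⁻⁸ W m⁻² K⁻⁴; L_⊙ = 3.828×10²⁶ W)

L = 0.780 × 3.828×10²⁶ = 2.99×10²⁶ W.
Flux: S = L/(4πd²) = 2.99×10²⁶/(4π×(7.49×10⁹)²) = 4.24×10⁵ W m⁻².
Energy balance: absorbed = emitted ⇒ πR²·S(1−A) = 4πR²·σT_eq⁴, so T_eq⁴ = S(1−A)/(4σ).
T_eq = [4.24×10⁵ × 0.64 / (4 × 5.67×10⁻⁸)]^(1/4) = (1.20×10¹²)^(1/4) = 1050 K.

T_eq ≈ 1050 K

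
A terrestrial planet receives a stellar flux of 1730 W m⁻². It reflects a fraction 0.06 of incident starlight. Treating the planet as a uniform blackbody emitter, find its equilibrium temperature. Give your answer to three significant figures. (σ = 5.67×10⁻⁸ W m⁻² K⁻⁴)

T_eq ≈ 291 K

Energy balance: absorbed = emitted ⇒ πR²·S(1−A) = 4πR²·σT_eq⁴, so T_eq⁴ = S(1−A)/(4σ).
T_eq = [1730 × 0.94 / (4 × 5.67×10⁻⁸)]^(1/4) = (7.17×10⁹)^(1/4) = 291 K.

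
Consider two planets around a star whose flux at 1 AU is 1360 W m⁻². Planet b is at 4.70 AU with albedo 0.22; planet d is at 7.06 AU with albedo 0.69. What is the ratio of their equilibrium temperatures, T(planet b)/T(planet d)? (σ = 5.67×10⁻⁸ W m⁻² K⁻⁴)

T_eq = [S₀(1−A)/(4σd²)]^(1/4), so T ∝ (1−A)^(1/4) / √d.
T₁ = [1360×0.78/(4×5.67×10⁻⁸×4.70²)]^(1/4) = 120.63 K.
T₂ = [1360×0.31/(4×5.67×10⁻⁸×7.06²)]^(1/4) = 78.15 K.

T₁/T₂ ≈ 1.544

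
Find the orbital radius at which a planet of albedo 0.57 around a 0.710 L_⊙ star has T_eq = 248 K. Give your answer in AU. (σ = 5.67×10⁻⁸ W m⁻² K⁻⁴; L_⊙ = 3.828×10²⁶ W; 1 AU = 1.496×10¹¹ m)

d ≈ 0.696 AU

L = 0.710 × 3.828×10²⁶ = 2.72×10²⁶ W.
From T_eq⁴ = L(1−A)/(16πσd²): d = √[L(1−A)/(16πσT_eq⁴)].
d = √[2.72×10²⁶ × 0.43 / (16π × 5.67×10⁻⁸ × (248)⁴)] = 1.04×10¹¹ m = 0.696 AU.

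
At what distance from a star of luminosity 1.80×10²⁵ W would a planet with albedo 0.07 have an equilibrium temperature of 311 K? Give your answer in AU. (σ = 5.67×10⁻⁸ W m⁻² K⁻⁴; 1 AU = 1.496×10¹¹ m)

From T_eq⁴ = L(1−A)/(16πσd²): d = √[L(1−A)/(16πσT_eq⁴)].
d = √[1.80×10²⁵ × 0.93 / (16π × 5.67×10⁻⁸ × (311)⁴)] = 2.51×10¹⁰ m = 0.167 AU.

d ≈ 0.167 AU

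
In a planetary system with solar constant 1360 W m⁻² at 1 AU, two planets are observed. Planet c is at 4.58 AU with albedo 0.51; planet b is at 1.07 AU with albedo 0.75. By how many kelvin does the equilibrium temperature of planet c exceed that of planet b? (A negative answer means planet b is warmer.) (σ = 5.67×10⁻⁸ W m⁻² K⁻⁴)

ΔT ≈ -81.4 K

T_eq = [S₀(1−A)/(4σd²)]^(1/4), so T ∝ (1−A)^(1/4) / √d.
T₁ = [1360×0.49/(4×5.67×10⁻⁸×4.58²)]^(1/4) = 108.79 K.
T₂ = [1360×0.25/(4×5.67×10⁻⁸×1.07²)]^(1/4) = 190.22 K.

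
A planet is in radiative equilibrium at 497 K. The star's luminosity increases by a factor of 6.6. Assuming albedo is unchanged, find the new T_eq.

T_eq ∝ L^(1/4) · d^(−1/2).
T′ = 497 × 6.6^(1/4) = 797 K.

T_eq ≈ 797 K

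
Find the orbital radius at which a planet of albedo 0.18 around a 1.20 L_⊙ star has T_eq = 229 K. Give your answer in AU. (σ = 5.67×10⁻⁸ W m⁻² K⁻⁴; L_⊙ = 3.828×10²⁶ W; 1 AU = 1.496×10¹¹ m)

d ≈ 1.47 AU

L = 1.20 × 3.828×10²⁶ = 4.59×10²⁶ W.
From T_eq⁴ = L(1−A)/(16πσd²): d = √[L(1−A)/(16πσT_eq⁴)].
d = √[4.59×10²⁶ × 0.82 / (16π × 5.67×10⁻⁸ × (229)⁴)] = 2.19×10¹¹ m = 1.47 AU.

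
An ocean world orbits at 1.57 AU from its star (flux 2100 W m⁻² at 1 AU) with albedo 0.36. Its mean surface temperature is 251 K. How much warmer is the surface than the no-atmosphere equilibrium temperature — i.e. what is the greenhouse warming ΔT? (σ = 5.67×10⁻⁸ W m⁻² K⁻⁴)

ΔT ≈ 29.6 K

S = 2100/1.57² = 852.0 W m⁻².
T_eq = [S(1−A)/(4σ)]^(1/4) = [852.0×0.64/(4×5.67×10⁻⁸)]^(1/4) = 221.4 K.
ΔT = T_surf − T_eq = 251 − 221.4.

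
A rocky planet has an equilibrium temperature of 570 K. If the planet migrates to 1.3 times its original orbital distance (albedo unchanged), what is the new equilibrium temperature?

T_eq ∝ L^(1/4) · d^(−1/2).
T′ = 570 / 1.3^(1/2) = 500 K.

T_eq ≈ 500 K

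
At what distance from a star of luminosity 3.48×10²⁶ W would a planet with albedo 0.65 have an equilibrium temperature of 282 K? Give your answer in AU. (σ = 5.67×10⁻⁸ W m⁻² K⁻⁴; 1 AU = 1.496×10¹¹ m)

d ≈ 0.549 AU

From T_eq⁴ = L(1−A)/(16πσd²): d = √[L(1−A)/(16πσT_eq⁴)].
d = √[3.48×10²⁶ × 0.35 / (16π × 5.67×10⁻⁸ × (282)⁴)] = 8.22×10¹⁰ m = 0.549 AU.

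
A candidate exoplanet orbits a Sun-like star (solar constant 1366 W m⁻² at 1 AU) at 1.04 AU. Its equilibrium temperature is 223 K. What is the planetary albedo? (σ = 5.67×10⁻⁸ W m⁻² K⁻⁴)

A ≈ 0.56

Flux at 1.04 AU: S = 1366/1.04² = 1260 W m⁻².
From T_eq⁴ = S(1−A)/(4σ): 1−A = 4σT_eq⁴/S.
1−A = 4 × 5.67×10⁻⁸ × (223)⁴ / 1260 = 0.444.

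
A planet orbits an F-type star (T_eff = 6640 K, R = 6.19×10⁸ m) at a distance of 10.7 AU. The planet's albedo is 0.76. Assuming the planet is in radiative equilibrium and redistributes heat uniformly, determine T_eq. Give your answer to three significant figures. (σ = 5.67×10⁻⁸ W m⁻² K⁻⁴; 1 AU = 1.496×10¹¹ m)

T_eq ≈ 64.6 K

d = 10.7 AU = 1.60×10¹² m.
L = 4πR_⋆²σT_⋆⁴ = 4π(6.19×10⁸)² × 5.67×10⁻⁸ × (6640)⁴ = 5.31×10²⁶ W.
S = L/(4πd²) = 16.5 W m⁻².
Energy balance: absorbed = emitted ⇒ πR²·S(1−A) = 4πR²·σT_eq⁴, so T_eq⁴ = S(1−A)/(4σ).
T_eq = [16.5 × 0.24 / (4 × 5.67×10⁻⁸)]^(1/4) = (1.74×10⁷)^(1/4) = 64.6 K.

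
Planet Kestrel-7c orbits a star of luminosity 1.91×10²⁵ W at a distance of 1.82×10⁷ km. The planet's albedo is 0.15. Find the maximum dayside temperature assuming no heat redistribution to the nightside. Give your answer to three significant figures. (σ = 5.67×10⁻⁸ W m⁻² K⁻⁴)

T_ss ≈ 512 K

d = 1.82×10⁷ km = 1.82×10¹⁰ m.
Flux: S = L/(4πd²) = 1.91×10²⁵/(4π×(1.82×10¹⁰)²) = 4590 W m⁻².
With no redistribution each surface element balances locally: S(1−A) = σT⁴.
T = [4590 × 0.85 / 5.67×10⁻⁸]^(1/4) = (6.88×10¹⁰)^(1/4) = 512 K.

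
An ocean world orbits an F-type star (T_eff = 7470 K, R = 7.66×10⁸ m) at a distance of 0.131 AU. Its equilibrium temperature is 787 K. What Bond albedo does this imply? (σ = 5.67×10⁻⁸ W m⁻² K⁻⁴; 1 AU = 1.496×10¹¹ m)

A ≈ 0.68

d = 0.131 AU = 1.96×10¹⁰ m.
L = 4πR_⋆²σT_⋆⁴ = 4π(7.66×10⁸)² × 5.67×10⁻⁸ × (7470)⁴ = 1.30×10²⁷ W.
S = L/(4πd²) = 2.70×10⁵ W m⁻².
From T_eq⁴ = S(1−A)/(4σ): 1−A = 4σT_eq⁴/S.
1−A = 4 × 5.67×10⁻⁸ × (787)⁴ / 2.70×10⁵ = 0.323.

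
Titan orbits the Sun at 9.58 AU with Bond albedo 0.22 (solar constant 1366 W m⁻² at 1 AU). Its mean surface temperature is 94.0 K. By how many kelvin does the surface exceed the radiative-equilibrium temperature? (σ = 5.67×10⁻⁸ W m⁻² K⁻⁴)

ΔT ≈ 9.4 K

S = 1366/9.58² = 14.88 W m⁻².
T_eq = [S(1−A)/(4σ)]^(1/4) = [14.88×0.78/(4×5.67×10⁻⁸)]^(1/4) = 84.6 K.
ΔT = T_surf − T_eq = 94 − 84.6.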